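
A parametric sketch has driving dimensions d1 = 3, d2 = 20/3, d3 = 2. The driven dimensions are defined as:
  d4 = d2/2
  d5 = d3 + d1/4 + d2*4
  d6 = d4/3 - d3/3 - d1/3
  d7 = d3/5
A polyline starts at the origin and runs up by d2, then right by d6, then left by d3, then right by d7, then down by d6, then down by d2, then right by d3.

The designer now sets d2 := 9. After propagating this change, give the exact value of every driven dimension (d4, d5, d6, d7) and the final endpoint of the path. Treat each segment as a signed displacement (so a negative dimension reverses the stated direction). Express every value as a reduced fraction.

Apply edit: d2 := 9
  d4 = d2/2 = 9/2
  d5 = d3 + d1/4 + d2*4 = 155/4
  d6 = d4/3 - d3/3 - d1/3 = -1/6
  d7 = d3/5 = 2/5
Walk from origin (0, 0):
  seg 1: up by d2 = 9 → (0, 9)
  seg 2: right by d6 = -1/6 → (-1/6, 9)
  seg 3: left by d3 = 2 → (-13/6, 9)
  seg 4: right by d7 = 2/5 → (-53/30, 9)
  seg 5: down by d6 = -1/6 → (-53/30, 55/6)
  seg 6: down by d2 = 9 → (-53/30, 1/6)
  seg 7: right by d3 = 2 → (7/30, 1/6)

d4 = 9/2
d5 = 155/4
d6 = -1/6
d7 = 2/5
endpoint = (7/30, 1/6)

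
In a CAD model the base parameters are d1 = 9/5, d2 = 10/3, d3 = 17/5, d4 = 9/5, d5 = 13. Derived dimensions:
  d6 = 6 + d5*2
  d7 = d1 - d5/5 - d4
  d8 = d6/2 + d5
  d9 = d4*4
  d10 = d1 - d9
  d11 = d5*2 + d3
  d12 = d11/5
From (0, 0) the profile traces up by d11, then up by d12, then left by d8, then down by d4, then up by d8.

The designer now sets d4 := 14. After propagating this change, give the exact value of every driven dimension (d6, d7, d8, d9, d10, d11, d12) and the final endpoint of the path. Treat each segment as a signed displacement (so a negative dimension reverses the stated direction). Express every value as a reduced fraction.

Apply edit: d4 := 14
  d6 = 6 + d5*2 = 32
  d7 = d1 - d5/5 - d4 = -74/5
  d8 = d6/2 + d5 = 29
  d9 = d4*4 = 56
  d10 = d1 - d9 = -271/5
  d11 = d5*2 + d3 = 147/5
  d12 = d11/5 = 147/25
Walk from origin (0, 0):
  seg 1: up by d11 = 147/5 → (0, 147/5)
  seg 2: up by d12 = 147/25 → (0, 882/25)
  seg 3: left by d8 = 29 → (-29, 882/25)
  seg 4: down by d4 = 14 → (-29, 532/25)
  seg 5: up by d8 = 29 → (-29, 1257/25)

d6 = 32
d7 = -74/5
d8 = 29
d9 = 56
d10 = -271/5
d11 = 147/5
d12 = 147/25
endpoint = (-29, 1257/25)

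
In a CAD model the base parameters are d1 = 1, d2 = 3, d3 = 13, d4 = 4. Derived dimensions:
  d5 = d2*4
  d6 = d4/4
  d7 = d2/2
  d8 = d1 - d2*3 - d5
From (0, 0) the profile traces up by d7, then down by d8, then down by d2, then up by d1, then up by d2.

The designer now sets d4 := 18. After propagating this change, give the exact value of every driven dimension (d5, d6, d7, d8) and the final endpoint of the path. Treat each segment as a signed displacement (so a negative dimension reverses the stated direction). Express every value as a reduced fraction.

d5 = 12
d6 = 9/2
d7 = 3/2
d8 = -20
endpoint = (0, 45/2)

Apply edit: d4 := 18
  d5 = d2*4 = 12
  d6 = d4/4 = 9/2
  d7 = d2/2 = 3/2
  d8 = d1 - d2*3 - d5 = -20
Walk from origin (0, 0):
  seg 1: up by d7 = 3/2 → (0, 3/2)
  seg 2: down by d8 = -20 → (0, 43/2)
  seg 3: down by d2 = 3 → (0, 37/2)
  seg 4: up by d1 = 1 → (0, 39/2)
  seg 5: up by d2 = 3 → (0, 45/2)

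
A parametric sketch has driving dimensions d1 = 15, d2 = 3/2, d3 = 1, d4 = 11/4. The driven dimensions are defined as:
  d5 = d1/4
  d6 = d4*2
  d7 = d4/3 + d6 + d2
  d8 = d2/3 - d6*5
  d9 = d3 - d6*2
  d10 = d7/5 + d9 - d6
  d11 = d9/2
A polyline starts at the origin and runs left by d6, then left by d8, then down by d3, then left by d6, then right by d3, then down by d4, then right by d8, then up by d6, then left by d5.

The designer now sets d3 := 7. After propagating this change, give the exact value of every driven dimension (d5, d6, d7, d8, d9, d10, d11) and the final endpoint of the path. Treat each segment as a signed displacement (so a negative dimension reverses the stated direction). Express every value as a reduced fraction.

Apply edit: d3 := 7
  d5 = d1/4 = 15/4
  d6 = d4*2 = 11/2
  d7 = d4/3 + d6 + d2 = 95/12
  d8 = d2/3 - d6*5 = -27
  d9 = d3 - d6*2 = -4
  d10 = d7/5 + d9 - d6 = -95/12
  d11 = d9/2 = -2
Walk from origin (0, 0):
  seg 1: left by d6 = 11/2 → (-11/2, 0)
  seg 2: left by d8 = -27 → (43/2, 0)
  seg 3: down by d3 = 7 → (43/2, -7)
  seg 4: left by d6 = 11/2 → (16, -7)
  seg 5: right by d3 = 7 → (23, -7)
  seg 6: down by d4 = 11/4 → (23, -39/4)
  seg 7: right by d8 = -27 → (-4, -39/4)
  seg 8: up by d6 = 11/2 → (-4, -17/4)
  seg 9: left by d5 = 15/4 → (-31/4, -17/4)

d5 = 15/4
d6 = 11/2
d7 = 95/12
d8 = -27
d9 = -4
d10 = -95/12
d11 = -2
endpoint = (-31/4, -17/4)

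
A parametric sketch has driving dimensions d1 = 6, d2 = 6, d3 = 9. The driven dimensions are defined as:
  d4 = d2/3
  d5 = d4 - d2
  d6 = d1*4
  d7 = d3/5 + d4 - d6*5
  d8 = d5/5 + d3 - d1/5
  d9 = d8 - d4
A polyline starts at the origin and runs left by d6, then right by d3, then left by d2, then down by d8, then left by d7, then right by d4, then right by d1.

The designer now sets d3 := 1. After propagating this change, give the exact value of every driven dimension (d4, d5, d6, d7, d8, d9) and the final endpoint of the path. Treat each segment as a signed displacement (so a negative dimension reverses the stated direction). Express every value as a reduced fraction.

d4 = 2
d5 = -4
d6 = 24
d7 = -589/5
d8 = -1
d9 = -3
endpoint = (484/5, 1)

Apply edit: d3 := 1
  d4 = d2/3 = 2
  d5 = d4 - d2 = -4
  d6 = d1*4 = 24
  d7 = d3/5 + d4 - d6*5 = -589/5
  d8 = d5/5 + d3 - d1/5 = -1
  d9 = d8 - d4 = -3
Walk from origin (0, 0):
  seg 1: left by d6 = 24 → (-24, 0)
  seg 2: right by d3 = 1 → (-23, 0)
  seg 3: left by d2 = 6 → (-29, 0)
  seg 4: down by d8 = -1 → (-29, 1)
  seg 5: left by d7 = -589/5 → (444/5, 1)
  seg 6: right by d4 = 2 → (454/5, 1)
  seg 7: right by d1 = 6 → (484/5, 1)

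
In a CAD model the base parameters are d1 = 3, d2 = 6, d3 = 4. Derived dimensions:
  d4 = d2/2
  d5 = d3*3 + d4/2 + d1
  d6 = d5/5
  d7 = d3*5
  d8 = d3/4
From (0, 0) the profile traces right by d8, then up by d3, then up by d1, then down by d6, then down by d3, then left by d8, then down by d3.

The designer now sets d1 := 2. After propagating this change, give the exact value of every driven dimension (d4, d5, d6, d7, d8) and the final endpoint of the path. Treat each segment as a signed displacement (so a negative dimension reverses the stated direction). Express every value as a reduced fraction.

Apply edit: d1 := 2
  d4 = d2/2 = 3
  d5 = d3*3 + d4/2 + d1 = 31/2
  d6 = d5/5 = 31/10
  d7 = d3*5 = 20
  d8 = d3/4 = 1
Walk from origin (0, 0):
  seg 1: right by d8 = 1 → (1, 0)
  seg 2: up by d3 = 4 → (1, 4)
  seg 3: up by d1 = 2 → (1, 6)
  seg 4: down by d6 = 31/10 → (1, 29/10)
  seg 5: down by d3 = 4 → (1, -11/10)
  seg 6: left by d8 = 1 → (0, -11/10)
  seg 7: down by d3 = 4 → (0, -51/10)

d4 = 3
d5 = 31/2
d6 = 31/10
d7 = 20
d8 = 1
endpoint = (0, -51/10)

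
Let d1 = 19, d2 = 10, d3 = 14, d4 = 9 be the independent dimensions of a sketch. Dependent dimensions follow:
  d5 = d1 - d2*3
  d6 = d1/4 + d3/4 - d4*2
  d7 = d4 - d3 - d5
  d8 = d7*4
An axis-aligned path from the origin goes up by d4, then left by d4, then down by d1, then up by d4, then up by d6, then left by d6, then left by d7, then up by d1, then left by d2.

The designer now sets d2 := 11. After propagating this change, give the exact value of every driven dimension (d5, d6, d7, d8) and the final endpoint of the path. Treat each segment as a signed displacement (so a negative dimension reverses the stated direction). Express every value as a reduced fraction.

Apply edit: d2 := 11
  d5 = d1 - d2*3 = -14
  d6 = d1/4 + d3/4 - d4*2 = -39/4
  d7 = d4 - d3 - d5 = 9
  d8 = d7*4 = 36
Walk from origin (0, 0):
  seg 1: up by d4 = 9 → (0, 9)
  seg 2: left by d4 = 9 → (-9, 9)
  seg 3: down by d1 = 19 → (-9, -10)
  seg 4: up by d4 = 9 → (-9, -1)
  seg 5: up by d6 = -39/4 → (-9, -43/4)
  seg 6: left by d6 = -39/4 → (3/4, -43/4)
  seg 7: left by d7 = 9 → (-33/4, -43/4)
  seg 8: up by d1 = 19 → (-33/4, 33/4)
  seg 9: left by d2 = 11 → (-77/4, 33/4)

d5 = -14
d6 = -39/4
d7 = 9
d8 = 36
endpoint = (-77/4, 33/4)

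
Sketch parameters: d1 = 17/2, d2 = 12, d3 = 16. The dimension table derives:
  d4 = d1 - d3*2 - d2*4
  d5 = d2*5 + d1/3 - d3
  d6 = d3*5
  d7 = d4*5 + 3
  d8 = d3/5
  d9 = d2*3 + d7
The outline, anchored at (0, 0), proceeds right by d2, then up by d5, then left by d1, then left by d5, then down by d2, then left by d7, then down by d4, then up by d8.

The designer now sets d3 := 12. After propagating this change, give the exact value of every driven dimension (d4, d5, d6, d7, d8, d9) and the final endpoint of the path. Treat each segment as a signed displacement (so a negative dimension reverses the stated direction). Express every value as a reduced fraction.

Apply edit: d3 := 12
  d4 = d1 - d3*2 - d2*4 = -127/2
  d5 = d2*5 + d1/3 - d3 = 305/6
  d6 = d3*5 = 60
  d7 = d4*5 + 3 = -629/2
  d8 = d3/5 = 12/5
  d9 = d2*3 + d7 = -557/2
Walk from origin (0, 0):
  seg 1: right by d2 = 12 → (12, 0)
  seg 2: up by d5 = 305/6 → (12, 305/6)
  seg 3: left by d1 = 17/2 → (7/2, 305/6)
  seg 4: left by d5 = 305/6 → (-142/3, 305/6)
  seg 5: down by d2 = 12 → (-142/3, 233/6)
  seg 6: left by d7 = -629/2 → (1603/6, 233/6)
  seg 7: down by d4 = -127/2 → (1603/6, 307/3)
  seg 8: up by d8 = 12/5 → (1603/6, 1571/15)

d4 = -127/2
d5 = 305/6
d6 = 60
d7 = -629/2
d8 = 12/5
d9 = -557/2
endpoint = (1603/6, 1571/15)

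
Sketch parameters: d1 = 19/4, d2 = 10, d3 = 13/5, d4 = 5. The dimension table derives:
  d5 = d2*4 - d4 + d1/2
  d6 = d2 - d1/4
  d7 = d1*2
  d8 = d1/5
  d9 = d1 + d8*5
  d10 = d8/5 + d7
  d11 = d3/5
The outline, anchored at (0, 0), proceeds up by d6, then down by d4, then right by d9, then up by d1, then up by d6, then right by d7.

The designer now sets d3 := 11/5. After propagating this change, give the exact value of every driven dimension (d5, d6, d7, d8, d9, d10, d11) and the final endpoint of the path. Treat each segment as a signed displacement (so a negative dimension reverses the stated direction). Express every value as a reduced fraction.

Apply edit: d3 := 11/5
  d5 = d2*4 - d4 + d1/2 = 299/8
  d6 = d2 - d1/4 = 141/16
  d7 = d1*2 = 19/2
  d8 = d1/5 = 19/20
  d9 = d1 + d8*5 = 19/2
  d10 = d8/5 + d7 = 969/100
  d11 = d3/5 = 11/25
Walk from origin (0, 0):
  seg 1: up by d6 = 141/16 → (0, 141/16)
  seg 2: down by d4 = 5 → (0, 61/16)
  seg 3: right by d9 = 19/2 → (19/2, 61/16)
  seg 4: up by d1 = 19/4 → (19/2, 137/16)
  seg 5: up by d6 = 141/16 → (19/2, 139/8)
  seg 6: right by d7 = 19/2 → (19, 139/8)

d5 = 299/8
d6 = 141/16
d7 = 19/2
d8 = 19/20
d9 = 19/2
d10 = 969/100
d11 = 11/25
endpoint = (19, 139/8)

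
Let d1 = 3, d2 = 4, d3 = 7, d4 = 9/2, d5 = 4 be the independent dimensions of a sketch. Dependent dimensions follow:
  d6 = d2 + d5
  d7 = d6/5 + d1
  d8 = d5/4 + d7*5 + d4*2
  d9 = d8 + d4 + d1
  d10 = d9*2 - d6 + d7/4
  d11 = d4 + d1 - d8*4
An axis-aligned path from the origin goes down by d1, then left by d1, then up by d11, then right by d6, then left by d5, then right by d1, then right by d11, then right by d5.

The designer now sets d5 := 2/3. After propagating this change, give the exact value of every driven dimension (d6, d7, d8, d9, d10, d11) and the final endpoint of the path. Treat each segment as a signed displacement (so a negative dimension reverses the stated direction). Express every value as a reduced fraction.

Apply edit: d5 := 2/3
  d6 = d2 + d5 = 14/3
  d7 = d6/5 + d1 = 59/15
  d8 = d5/4 + d7*5 + d4*2 = 173/6
  d9 = d8 + d4 + d1 = 109/3
  d10 = d9*2 - d6 + d7/4 = 4139/60
  d11 = d4 + d1 - d8*4 = -647/6
Walk from origin (0, 0):
  seg 1: down by d1 = 3 → (0, -3)
  seg 2: left by d1 = 3 → (-3, -3)
  seg 3: up by d11 = -647/6 → (-3, -665/6)
  seg 4: right by d6 = 14/3 → (5/3, -665/6)
  seg 5: left by d5 = 2/3 → (1, -665/6)
  seg 6: right by d1 = 3 → (4, -665/6)
  seg 7: right by d11 = -647/6 → (-623/6, -665/6)
  seg 8: right by d5 = 2/3 → (-619/6, -665/6)

d6 = 14/3
d7 = 59/15
d8 = 173/6
d9 = 109/3
d10 = 4139/60
d11 = -647/6
endpoint = (-619/6, -665/6)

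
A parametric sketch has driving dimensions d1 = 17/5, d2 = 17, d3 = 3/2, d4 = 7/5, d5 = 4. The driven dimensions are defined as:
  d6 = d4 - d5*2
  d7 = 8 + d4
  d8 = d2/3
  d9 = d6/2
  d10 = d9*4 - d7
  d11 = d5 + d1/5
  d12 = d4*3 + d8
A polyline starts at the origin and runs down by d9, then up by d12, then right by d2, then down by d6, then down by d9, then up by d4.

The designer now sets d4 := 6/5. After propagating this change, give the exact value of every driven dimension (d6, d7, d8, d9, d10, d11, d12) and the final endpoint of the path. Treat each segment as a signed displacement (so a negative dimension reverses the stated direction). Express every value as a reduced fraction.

d6 = -34/5
d7 = 46/5
d8 = 17/3
d9 = -17/5
d10 = -114/5
d11 = 117/25
d12 = 139/15
endpoint = (17, 361/15)

Apply edit: d4 := 6/5
  d6 = d4 - d5*2 = -34/5
  d7 = 8 + d4 = 46/5
  d8 = d2/3 = 17/3
  d9 = d6/2 = -17/5
  d10 = d9*4 - d7 = -114/5
  d11 = d5 + d1/5 = 117/25
  d12 = d4*3 + d8 = 139/15
Walk from origin (0, 0):
  seg 1: down by d9 = -17/5 → (0, 17/5)
  seg 2: up by d12 = 139/15 → (0, 38/3)
  seg 3: right by d2 = 17 → (17, 38/3)
  seg 4: down by d6 = -34/5 → (17, 292/15)
  seg 5: down by d9 = -17/5 → (17, 343/15)
  seg 6: up by d4 = 6/5 → (17, 361/15)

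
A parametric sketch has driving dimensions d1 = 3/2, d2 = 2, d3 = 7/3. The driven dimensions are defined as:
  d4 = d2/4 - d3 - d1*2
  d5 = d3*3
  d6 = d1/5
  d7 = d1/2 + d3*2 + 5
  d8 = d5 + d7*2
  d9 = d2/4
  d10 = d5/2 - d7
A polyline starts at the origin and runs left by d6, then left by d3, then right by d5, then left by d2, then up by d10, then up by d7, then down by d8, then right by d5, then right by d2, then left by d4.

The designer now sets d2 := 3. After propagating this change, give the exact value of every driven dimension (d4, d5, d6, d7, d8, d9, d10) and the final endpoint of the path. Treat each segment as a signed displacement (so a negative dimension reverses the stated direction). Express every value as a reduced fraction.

d4 = -55/12
d5 = 7
d6 = 3/10
d7 = 125/12
d8 = 167/6
d9 = 3/4
d10 = -83/12
endpoint = (319/20, -73/3)

Apply edit: d2 := 3
  d4 = d2/4 - d3 - d1*2 = -55/12
  d5 = d3*3 = 7
  d6 = d1/5 = 3/10
  d7 = d1/2 + d3*2 + 5 = 125/12
  d8 = d5 + d7*2 = 167/6
  d9 = d2/4 = 3/4
  d10 = d5/2 - d7 = -83/12
Walk from origin (0, 0):
  seg 1: left by d6 = 3/10 → (-3/10, 0)
  seg 2: left by d3 = 7/3 → (-79/30, 0)
  seg 3: right by d5 = 7 → (131/30, 0)
  seg 4: left by d2 = 3 → (41/30, 0)
  seg 5: up by d10 = -83/12 → (41/30, -83/12)
  seg 6: up by d7 = 125/12 → (41/30, 7/2)
  seg 7: down by d8 = 167/6 → (41/30, -73/3)
  seg 8: right by d5 = 7 → (251/30, -73/3)
  seg 9: right by d2 = 3 → (341/30, -73/3)
  seg 10: left by d4 = -55/12 → (319/20, -73/3)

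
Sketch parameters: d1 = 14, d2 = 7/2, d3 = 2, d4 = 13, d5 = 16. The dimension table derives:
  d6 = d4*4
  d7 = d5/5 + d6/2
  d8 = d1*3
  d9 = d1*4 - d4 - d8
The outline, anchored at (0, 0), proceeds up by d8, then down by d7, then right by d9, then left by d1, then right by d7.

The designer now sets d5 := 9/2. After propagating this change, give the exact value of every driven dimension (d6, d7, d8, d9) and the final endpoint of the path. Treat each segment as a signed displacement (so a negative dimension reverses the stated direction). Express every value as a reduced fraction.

Apply edit: d5 := 9/2
  d6 = d4*4 = 52
  d7 = d5/5 + d6/2 = 269/10
  d8 = d1*3 = 42
  d9 = d1*4 - d4 - d8 = 1
Walk from origin (0, 0):
  seg 1: up by d8 = 42 → (0, 42)
  seg 2: down by d7 = 269/10 → (0, 151/10)
  seg 3: right by d9 = 1 → (1, 151/10)
  seg 4: left by d1 = 14 → (-13, 151/10)
  seg 5: right by d7 = 269/10 → (139/10, 151/10)

d6 = 52
d7 = 269/10
d8 = 42
d9 = 1
endpoint = (139/10, 151/10)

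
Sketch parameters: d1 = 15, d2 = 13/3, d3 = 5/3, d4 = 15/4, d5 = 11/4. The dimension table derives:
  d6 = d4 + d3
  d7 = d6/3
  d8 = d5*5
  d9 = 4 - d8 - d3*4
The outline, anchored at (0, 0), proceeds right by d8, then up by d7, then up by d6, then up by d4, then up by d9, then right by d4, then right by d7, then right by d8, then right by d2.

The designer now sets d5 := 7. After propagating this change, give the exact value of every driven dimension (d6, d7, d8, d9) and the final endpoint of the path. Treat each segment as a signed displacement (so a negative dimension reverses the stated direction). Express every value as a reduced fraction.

Apply edit: d5 := 7
  d6 = d4 + d3 = 65/12
  d7 = d6/3 = 65/36
  d8 = d5*5 = 35
  d9 = 4 - d8 - d3*4 = -113/3
Walk from origin (0, 0):
  seg 1: right by d8 = 35 → (35, 0)
  seg 2: up by d7 = 65/36 → (35, 65/36)
  seg 3: up by d6 = 65/12 → (35, 65/9)
  seg 4: up by d4 = 15/4 → (35, 395/36)
  seg 5: up by d9 = -113/3 → (35, -961/36)
  seg 6: right by d4 = 15/4 → (155/4, -961/36)
  seg 7: right by d7 = 65/36 → (365/9, -961/36)
  seg 8: right by d8 = 35 → (680/9, -961/36)
  seg 9: right by d2 = 13/3 → (719/9, -961/36)

d6 = 65/12
d7 = 65/36
d8 = 35
d9 = -113/3
endpoint = (719/9, -961/36)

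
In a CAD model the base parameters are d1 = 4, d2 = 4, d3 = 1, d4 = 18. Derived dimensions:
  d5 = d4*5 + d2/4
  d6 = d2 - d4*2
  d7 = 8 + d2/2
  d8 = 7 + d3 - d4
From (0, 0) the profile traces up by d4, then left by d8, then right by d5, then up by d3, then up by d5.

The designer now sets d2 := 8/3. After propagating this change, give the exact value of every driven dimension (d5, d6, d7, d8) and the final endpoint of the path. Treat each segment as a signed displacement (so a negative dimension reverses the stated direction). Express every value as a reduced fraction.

Apply edit: d2 := 8/3
  d5 = d4*5 + d2/4 = 272/3
  d6 = d2 - d4*2 = -100/3
  d7 = 8 + d2/2 = 28/3
  d8 = 7 + d3 - d4 = -10
Walk from origin (0, 0):
  seg 1: up by d4 = 18 → (0, 18)
  seg 2: left by d8 = -10 → (10, 18)
  seg 3: right by d5 = 272/3 → (302/3, 18)
  seg 4: up by d3 = 1 → (302/3, 19)
  seg 5: up by d5 = 272/3 → (302/3, 329/3)

d5 = 272/3
d6 = -100/3
d7 = 28/3
d8 = -10
endpoint = (302/3, 329/3)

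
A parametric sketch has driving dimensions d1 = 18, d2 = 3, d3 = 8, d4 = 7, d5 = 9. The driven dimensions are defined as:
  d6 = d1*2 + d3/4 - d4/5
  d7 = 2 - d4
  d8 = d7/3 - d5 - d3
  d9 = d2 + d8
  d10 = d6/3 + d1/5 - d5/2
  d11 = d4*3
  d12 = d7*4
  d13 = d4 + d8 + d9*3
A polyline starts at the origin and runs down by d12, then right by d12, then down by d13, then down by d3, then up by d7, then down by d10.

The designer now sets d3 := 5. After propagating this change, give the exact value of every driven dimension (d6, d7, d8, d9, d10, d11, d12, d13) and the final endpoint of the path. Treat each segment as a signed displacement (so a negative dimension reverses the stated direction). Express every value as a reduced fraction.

d6 = 717/20
d7 = -5
d8 = -47/3
d9 = -38/3
d10 = 221/20
d11 = 21
d12 = -20
d13 = -140/3
endpoint = (-20, 2737/60)

Apply edit: d3 := 5
  d6 = d1*2 + d3/4 - d4/5 = 717/20
  d7 = 2 - d4 = -5
  d8 = d7/3 - d5 - d3 = -47/3
  d9 = d2 + d8 = -38/3
  d10 = d6/3 + d1/5 - d5/2 = 221/20
  d11 = d4*3 = 21
  d12 = d7*4 = -20
  d13 = d4 + d8 + d9*3 = -140/3
Walk from origin (0, 0):
  seg 1: down by d12 = -20 → (0, 20)
  seg 2: right by d12 = -20 → (-20, 20)
  seg 3: down by d13 = -140/3 → (-20, 200/3)
  seg 4: down by d3 = 5 → (-20, 185/3)
  seg 5: up by d7 = -5 → (-20, 170/3)
  seg 6: down by d10 = 221/20 → (-20, 2737/60)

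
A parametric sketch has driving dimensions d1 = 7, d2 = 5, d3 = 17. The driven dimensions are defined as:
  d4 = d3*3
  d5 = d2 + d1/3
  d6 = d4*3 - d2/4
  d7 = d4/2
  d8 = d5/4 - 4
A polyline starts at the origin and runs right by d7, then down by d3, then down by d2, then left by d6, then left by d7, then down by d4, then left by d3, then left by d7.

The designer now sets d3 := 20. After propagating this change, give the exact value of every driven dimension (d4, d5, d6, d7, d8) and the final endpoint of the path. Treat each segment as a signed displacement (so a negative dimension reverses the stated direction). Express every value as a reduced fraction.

d4 = 60
d5 = 22/3
d6 = 715/4
d7 = 30
d8 = -13/6
endpoint = (-915/4, -85)

Apply edit: d3 := 20
  d4 = d3*3 = 60
  d5 = d2 + d1/3 = 22/3
  d6 = d4*3 - d2/4 = 715/4
  d7 = d4/2 = 30
  d8 = d5/4 - 4 = -13/6
Walk from origin (0, 0):
  seg 1: right by d7 = 30 → (30, 0)
  seg 2: down by d3 = 20 → (30, -20)
  seg 3: down by d2 = 5 → (30, -25)
  seg 4: left by d6 = 715/4 → (-595/4, -25)
  seg 5: left by d7 = 30 → (-715/4, -25)
  seg 6: down by d4 = 60 → (-715/4, -85)
  seg 7: left by d3 = 20 → (-795/4, -85)
  seg 8: left by d7 = 30 → (-915/4, -85)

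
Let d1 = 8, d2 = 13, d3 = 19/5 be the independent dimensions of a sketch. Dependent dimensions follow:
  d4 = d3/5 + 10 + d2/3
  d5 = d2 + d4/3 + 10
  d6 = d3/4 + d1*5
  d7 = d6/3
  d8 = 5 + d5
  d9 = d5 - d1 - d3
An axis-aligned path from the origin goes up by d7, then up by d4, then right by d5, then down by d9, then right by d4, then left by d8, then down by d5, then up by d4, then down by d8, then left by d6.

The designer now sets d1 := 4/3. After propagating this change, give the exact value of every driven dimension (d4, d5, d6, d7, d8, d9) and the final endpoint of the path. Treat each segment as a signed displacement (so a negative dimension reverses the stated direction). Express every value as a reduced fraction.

Apply edit: d1 := 4/3
  d4 = d3/5 + 10 + d2/3 = 1132/75
  d5 = d2 + d4/3 + 10 = 6307/225
  d6 = d3/4 + d1*5 = 457/60
  d7 = d6/3 = 457/180
  d8 = 5 + d5 = 7432/225
  d9 = d5 - d1 - d3 = 5152/225
Walk from origin (0, 0):
  seg 1: up by d7 = 457/180 → (0, 457/180)
  seg 2: up by d4 = 1132/75 → (0, 15869/900)
  seg 3: right by d5 = 6307/225 → (6307/225, 15869/900)
  seg 4: down by d9 = 5152/225 → (6307/225, -4739/900)
  seg 5: right by d4 = 1132/75 → (9703/225, -4739/900)
  seg 6: left by d8 = 7432/225 → (757/75, -4739/900)
  seg 7: down by d5 = 6307/225 → (757/75, -9989/300)
  seg 8: up by d4 = 1132/75 → (757/75, -5461/300)
  seg 9: down by d8 = 7432/225 → (757/75, -46111/900)
  seg 10: left by d6 = 457/60 → (743/300, -46111/900)

d4 = 1132/75
d5 = 6307/225
d6 = 457/60
d7 = 457/180
d8 = 7432/225
d9 = 5152/225
endpoint = (743/300, -46111/900)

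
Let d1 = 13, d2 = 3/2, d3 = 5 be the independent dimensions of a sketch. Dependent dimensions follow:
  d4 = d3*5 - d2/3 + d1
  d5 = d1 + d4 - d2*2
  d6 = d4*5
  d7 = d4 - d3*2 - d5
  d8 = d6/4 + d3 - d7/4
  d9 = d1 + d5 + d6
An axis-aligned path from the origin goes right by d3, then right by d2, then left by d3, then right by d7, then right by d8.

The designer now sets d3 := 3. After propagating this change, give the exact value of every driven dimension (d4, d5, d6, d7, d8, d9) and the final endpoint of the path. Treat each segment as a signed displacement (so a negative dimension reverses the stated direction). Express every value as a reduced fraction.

d4 = 55/2
d5 = 75/2
d6 = 275/2
d7 = -16
d8 = 331/8
d9 = 188
endpoint = (215/8, 0)

Apply edit: d3 := 3
  d4 = d3*5 - d2/3 + d1 = 55/2
  d5 = d1 + d4 - d2*2 = 75/2
  d6 = d4*5 = 275/2
  d7 = d4 - d3*2 - d5 = -16
  d8 = d6/4 + d3 - d7/4 = 331/8
  d9 = d1 + d5 + d6 = 188
Walk from origin (0, 0):
  seg 1: right by d3 = 3 → (3, 0)
  seg 2: right by d2 = 3/2 → (9/2, 0)
  seg 3: left by d3 = 3 → (3/2, 0)
  seg 4: right by d7 = -16 → (-29/2, 0)
  seg 5: right by d8 = 331/8 → (215/8, 0)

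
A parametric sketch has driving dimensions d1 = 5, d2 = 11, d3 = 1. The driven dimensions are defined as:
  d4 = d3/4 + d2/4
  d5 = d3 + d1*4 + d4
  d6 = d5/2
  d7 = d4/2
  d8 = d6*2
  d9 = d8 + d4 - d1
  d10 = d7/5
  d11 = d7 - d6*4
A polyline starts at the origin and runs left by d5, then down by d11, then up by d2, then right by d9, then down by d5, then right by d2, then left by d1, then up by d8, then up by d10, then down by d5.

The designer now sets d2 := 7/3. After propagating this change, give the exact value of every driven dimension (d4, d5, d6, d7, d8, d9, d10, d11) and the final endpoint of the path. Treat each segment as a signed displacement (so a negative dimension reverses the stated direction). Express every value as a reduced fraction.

d4 = 5/6
d5 = 131/6
d6 = 131/12
d7 = 5/12
d8 = 131/6
d9 = 53/3
d10 = 1/12
d11 = -173/4
endpoint = (-41/6, 143/6)

Apply edit: d2 := 7/3
  d4 = d3/4 + d2/4 = 5/6
  d5 = d3 + d1*4 + d4 = 131/6
  d6 = d5/2 = 131/12
  d7 = d4/2 = 5/12
  d8 = d6*2 = 131/6
  d9 = d8 + d4 - d1 = 53/3
  d10 = d7/5 = 1/12
  d11 = d7 - d6*4 = -173/4
Walk from origin (0, 0):
  seg 1: left by d5 = 131/6 → (-131/6, 0)
  seg 2: down by d11 = -173/4 → (-131/6, 173/4)
  seg 3: up by d2 = 7/3 → (-131/6, 547/12)
  seg 4: right by d9 = 53/3 → (-25/6, 547/12)
  seg 5: down by d5 = 131/6 → (-25/6, 95/4)
  seg 6: right by d2 = 7/3 → (-11/6, 95/4)
  seg 7: left by d1 = 5 → (-41/6, 95/4)
  seg 8: up by d8 = 131/6 → (-41/6, 547/12)
  seg 9: up by d10 = 1/12 → (-41/6, 137/3)
  seg 10: down by d5 = 131/6 → (-41/6, 143/6)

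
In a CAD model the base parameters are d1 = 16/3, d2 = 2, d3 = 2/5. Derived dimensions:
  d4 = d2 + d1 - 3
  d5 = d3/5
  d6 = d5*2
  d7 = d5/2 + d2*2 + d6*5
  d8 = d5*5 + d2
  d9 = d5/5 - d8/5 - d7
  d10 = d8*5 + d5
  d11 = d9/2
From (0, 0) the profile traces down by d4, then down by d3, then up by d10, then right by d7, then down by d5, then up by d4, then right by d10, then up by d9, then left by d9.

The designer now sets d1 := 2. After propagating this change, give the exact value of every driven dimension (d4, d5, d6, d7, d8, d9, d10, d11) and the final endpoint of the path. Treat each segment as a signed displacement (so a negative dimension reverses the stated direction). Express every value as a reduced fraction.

Apply edit: d1 := 2
  d4 = d2 + d1 - 3 = 1
  d5 = d3/5 = 2/25
  d6 = d5*2 = 4/25
  d7 = d5/2 + d2*2 + d6*5 = 121/25
  d8 = d5*5 + d2 = 12/5
  d9 = d5/5 - d8/5 - d7 = -663/125
  d10 = d8*5 + d5 = 302/25
  d11 = d9/2 = -663/250
Walk from origin (0, 0):
  seg 1: down by d4 = 1 → (0, -1)
  seg 2: down by d3 = 2/5 → (0, -7/5)
  seg 3: up by d10 = 302/25 → (0, 267/25)
  seg 4: right by d7 = 121/25 → (121/25, 267/25)
  seg 5: down by d5 = 2/25 → (121/25, 53/5)
  seg 6: up by d4 = 1 → (121/25, 58/5)
  seg 7: right by d10 = 302/25 → (423/25, 58/5)
  seg 8: up by d9 = -663/125 → (423/25, 787/125)
  seg 9: left by d9 = -663/125 → (2778/125, 787/125)

d4 = 1
d5 = 2/25
d6 = 4/25
d7 = 121/25
d8 = 12/5
d9 = -663/125
d10 = 302/25
d11 = -663/250
endpoint = (2778/125, 787/125)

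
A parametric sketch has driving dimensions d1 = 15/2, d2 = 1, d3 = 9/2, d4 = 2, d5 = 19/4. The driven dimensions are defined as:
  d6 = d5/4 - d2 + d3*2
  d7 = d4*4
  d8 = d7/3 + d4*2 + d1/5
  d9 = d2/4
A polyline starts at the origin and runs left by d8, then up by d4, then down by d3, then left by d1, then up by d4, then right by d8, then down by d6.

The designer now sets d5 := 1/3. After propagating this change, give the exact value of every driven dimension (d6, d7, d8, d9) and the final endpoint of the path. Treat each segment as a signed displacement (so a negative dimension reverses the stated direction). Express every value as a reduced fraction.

Apply edit: d5 := 1/3
  d6 = d5/4 - d2 + d3*2 = 97/12
  d7 = d4*4 = 8
  d8 = d7/3 + d4*2 + d1/5 = 49/6
  d9 = d2/4 = 1/4
Walk from origin (0, 0):
  seg 1: left by d8 = 49/6 → (-49/6, 0)
  seg 2: up by d4 = 2 → (-49/6, 2)
  seg 3: down by d3 = 9/2 → (-49/6, -5/2)
  seg 4: left by d1 = 15/2 → (-47/3, -5/2)
  seg 5: up by d4 = 2 → (-47/3, -1/2)
  seg 6: right by d8 = 49/6 → (-15/2, -1/2)
  seg 7: down by d6 = 97/12 → (-15/2, -103/12)

d6 = 97/12
d7 = 8
d8 = 49/6
d9 = 1/4
endpoint = (-15/2, -103/12)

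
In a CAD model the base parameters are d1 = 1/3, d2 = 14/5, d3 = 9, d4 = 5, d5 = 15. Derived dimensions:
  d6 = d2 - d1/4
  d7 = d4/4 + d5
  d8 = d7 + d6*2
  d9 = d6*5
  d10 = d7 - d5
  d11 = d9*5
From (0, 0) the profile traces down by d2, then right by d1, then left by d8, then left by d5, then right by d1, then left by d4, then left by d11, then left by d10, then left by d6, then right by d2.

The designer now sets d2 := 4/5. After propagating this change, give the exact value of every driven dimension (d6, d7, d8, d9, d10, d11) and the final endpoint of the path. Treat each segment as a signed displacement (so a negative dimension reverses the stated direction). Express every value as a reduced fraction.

Apply edit: d2 := 4/5
  d6 = d2 - d1/4 = 43/60
  d7 = d4/4 + d5 = 65/4
  d8 = d7 + d6*2 = 1061/60
  d9 = d6*5 = 43/12
  d10 = d7 - d5 = 5/4
  d11 = d9*5 = 215/12
Walk from origin (0, 0):
  seg 1: down by d2 = 4/5 → (0, -4/5)
  seg 2: right by d1 = 1/3 → (1/3, -4/5)
  seg 3: left by d8 = 1061/60 → (-347/20, -4/5)
  seg 4: left by d5 = 15 → (-647/20, -4/5)
  seg 5: right by d1 = 1/3 → (-1921/60, -4/5)
  seg 6: left by d4 = 5 → (-2221/60, -4/5)
  seg 7: left by d11 = 215/12 → (-824/15, -4/5)
  seg 8: left by d10 = 5/4 → (-3371/60, -4/5)
  seg 9: left by d6 = 43/60 → (-569/10, -4/5)
  seg 10: right by d2 = 4/5 → (-561/10, -4/5)

d6 = 43/60
d7 = 65/4
d8 = 1061/60
d9 = 43/12
d10 = 5/4
d11 = 215/12
endpoint = (-561/10, -4/5)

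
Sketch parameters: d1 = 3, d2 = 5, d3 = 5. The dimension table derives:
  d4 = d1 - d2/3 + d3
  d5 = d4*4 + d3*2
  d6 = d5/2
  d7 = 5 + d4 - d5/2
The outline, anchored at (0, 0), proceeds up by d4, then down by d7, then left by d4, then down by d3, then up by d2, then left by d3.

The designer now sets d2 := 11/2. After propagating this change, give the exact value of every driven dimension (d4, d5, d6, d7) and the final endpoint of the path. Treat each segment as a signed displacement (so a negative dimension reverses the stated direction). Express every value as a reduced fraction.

d4 = 37/6
d5 = 104/3
d6 = 52/3
d7 = -37/6
endpoint = (-67/6, 77/6)

Apply edit: d2 := 11/2
  d4 = d1 - d2/3 + d3 = 37/6
  d5 = d4*4 + d3*2 = 104/3
  d6 = d5/2 = 52/3
  d7 = 5 + d4 - d5/2 = -37/6
Walk from origin (0, 0):
  seg 1: up by d4 = 37/6 → (0, 37/6)
  seg 2: down by d7 = -37/6 → (0, 37/3)
  seg 3: left by d4 = 37/6 → (-37/6, 37/3)
  seg 4: down by d3 = 5 → (-37/6, 22/3)
  seg 5: up by d2 = 11/2 → (-37/6, 77/6)
  seg 6: left by d3 = 5 → (-67/6, 77/6)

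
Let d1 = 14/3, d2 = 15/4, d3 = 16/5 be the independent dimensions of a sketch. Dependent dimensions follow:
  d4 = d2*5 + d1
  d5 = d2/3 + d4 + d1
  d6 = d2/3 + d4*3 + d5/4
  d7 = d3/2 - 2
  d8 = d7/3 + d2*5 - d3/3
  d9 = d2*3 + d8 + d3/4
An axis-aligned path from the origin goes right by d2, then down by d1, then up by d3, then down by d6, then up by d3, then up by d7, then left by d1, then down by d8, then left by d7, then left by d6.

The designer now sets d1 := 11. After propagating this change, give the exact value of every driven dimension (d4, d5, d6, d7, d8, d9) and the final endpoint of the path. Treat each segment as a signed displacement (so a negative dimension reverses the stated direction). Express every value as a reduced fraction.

d4 = 119/4
d5 = 42
d6 = 101
d7 = -2/5
d8 = 351/20
d9 = 148/5
endpoint = (-2157/20, -2471/20)

Apply edit: d1 := 11
  d4 = d2*5 + d1 = 119/4
  d5 = d2/3 + d4 + d1 = 42
  d6 = d2/3 + d4*3 + d5/4 = 101
  d7 = d3/2 - 2 = -2/5
  d8 = d7/3 + d2*5 - d3/3 = 351/20
  d9 = d2*3 + d8 + d3/4 = 148/5
Walk from origin (0, 0):
  seg 1: right by d2 = 15/4 → (15/4, 0)
  seg 2: down by d1 = 11 → (15/4, -11)
  seg 3: up by d3 = 16/5 → (15/4, -39/5)
  seg 4: down by d6 = 101 → (15/4, -544/5)
  seg 5: up by d3 = 16/5 → (15/4, -528/5)
  seg 6: up by d7 = -2/5 → (15/4, -106)
  seg 7: left by d1 = 11 → (-29/4, -106)
  seg 8: down by d8 = 351/20 → (-29/4, -2471/20)
  seg 9: left by d7 = -2/5 → (-137/20, -2471/20)
  seg 10: left by d6 = 101 → (-2157/20, -2471/20)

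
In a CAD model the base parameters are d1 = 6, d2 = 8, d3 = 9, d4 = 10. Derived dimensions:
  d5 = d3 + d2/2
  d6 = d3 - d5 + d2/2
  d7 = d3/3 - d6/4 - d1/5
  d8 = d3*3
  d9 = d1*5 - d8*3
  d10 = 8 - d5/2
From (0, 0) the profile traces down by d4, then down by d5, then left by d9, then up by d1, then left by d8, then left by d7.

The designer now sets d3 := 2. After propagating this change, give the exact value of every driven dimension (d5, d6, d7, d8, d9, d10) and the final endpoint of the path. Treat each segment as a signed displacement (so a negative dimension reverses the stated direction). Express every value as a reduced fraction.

Apply edit: d3 := 2
  d5 = d3 + d2/2 = 6
  d6 = d3 - d5 + d2/2 = 0
  d7 = d3/3 - d6/4 - d1/5 = -8/15
  d8 = d3*3 = 6
  d9 = d1*5 - d8*3 = 12
  d10 = 8 - d5/2 = 5
Walk from origin (0, 0):
  seg 1: down by d4 = 10 → (0, -10)
  seg 2: down by d5 = 6 → (0, -16)
  seg 3: left by d9 = 12 → (-12, -16)
  seg 4: up by d1 = 6 → (-12, -10)
  seg 5: left by d8 = 6 → (-18, -10)
  seg 6: left by d7 = -8/15 → (-262/15, -10)

d5 = 6
d6 = 0
d7 = -8/15
d8 = 6
d9 = 12
d10 = 5
endpoint = (-262/15, -10)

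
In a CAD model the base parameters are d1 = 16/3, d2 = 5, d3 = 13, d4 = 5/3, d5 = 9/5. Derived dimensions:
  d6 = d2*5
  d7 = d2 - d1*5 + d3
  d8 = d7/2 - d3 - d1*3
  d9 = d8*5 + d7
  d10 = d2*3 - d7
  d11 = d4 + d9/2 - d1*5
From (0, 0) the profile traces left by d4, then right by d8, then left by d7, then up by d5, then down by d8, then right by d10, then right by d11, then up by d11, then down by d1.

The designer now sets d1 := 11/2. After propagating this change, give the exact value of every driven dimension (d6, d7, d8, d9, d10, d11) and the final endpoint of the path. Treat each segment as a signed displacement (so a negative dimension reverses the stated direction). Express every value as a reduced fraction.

d6 = 25
d7 = -19/2
d8 = -137/4
d9 = -723/4
d10 = 49/2
d11 = -2789/24
endpoint = (-945/8, -10279/120)

Apply edit: d1 := 11/2
  d6 = d2*5 = 25
  d7 = d2 - d1*5 + d3 = -19/2
  d8 = d7/2 - d3 - d1*3 = -137/4
  d9 = d8*5 + d7 = -723/4
  d10 = d2*3 - d7 = 49/2
  d11 = d4 + d9/2 - d1*5 = -2789/24
Walk from origin (0, 0):
  seg 1: left by d4 = 5/3 → (-5/3, 0)
  seg 2: right by d8 = -137/4 → (-431/12, 0)
  seg 3: left by d7 = -19/2 → (-317/12, 0)
  seg 4: up by d5 = 9/5 → (-317/12, 9/5)
  seg 5: down by d8 = -137/4 → (-317/12, 721/20)
  seg 6: right by d10 = 49/2 → (-23/12, 721/20)
  seg 7: right by d11 = -2789/24 → (-945/8, 721/20)
  seg 8: up by d11 = -2789/24 → (-945/8, -9619/120)
  seg 9: down by d1 = 11/2 → (-945/8, -10279/120)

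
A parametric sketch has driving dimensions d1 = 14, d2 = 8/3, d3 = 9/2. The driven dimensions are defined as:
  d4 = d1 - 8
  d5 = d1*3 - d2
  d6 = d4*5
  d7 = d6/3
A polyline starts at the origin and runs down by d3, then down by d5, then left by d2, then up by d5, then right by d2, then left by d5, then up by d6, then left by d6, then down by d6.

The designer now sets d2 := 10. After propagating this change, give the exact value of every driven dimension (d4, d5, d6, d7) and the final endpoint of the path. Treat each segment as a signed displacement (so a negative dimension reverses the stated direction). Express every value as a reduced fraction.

Apply edit: d2 := 10
  d4 = d1 - 8 = 6
  d5 = d1*3 - d2 = 32
  d6 = d4*5 = 30
  d7 = d6/3 = 10
Walk from origin (0, 0):
  seg 1: down by d3 = 9/2 → (0, -9/2)
  seg 2: down by d5 = 32 → (0, -73/2)
  seg 3: left by d2 = 10 → (-10, -73/2)
  seg 4: up by d5 = 32 → (-10, -9/2)
  seg 5: right by d2 = 10 → (0, -9/2)
  seg 6: left by d5 = 32 → (-32, -9/2)
  seg 7: up by d6 = 30 → (-32, 51/2)
  seg 8: left by d6 = 30 → (-62, 51/2)
  seg 9: down by d6 = 30 → (-62, -9/2)

d4 = 6
d5 = 32
d6 = 30
d7 = 10
endpoint = (-62, -9/2)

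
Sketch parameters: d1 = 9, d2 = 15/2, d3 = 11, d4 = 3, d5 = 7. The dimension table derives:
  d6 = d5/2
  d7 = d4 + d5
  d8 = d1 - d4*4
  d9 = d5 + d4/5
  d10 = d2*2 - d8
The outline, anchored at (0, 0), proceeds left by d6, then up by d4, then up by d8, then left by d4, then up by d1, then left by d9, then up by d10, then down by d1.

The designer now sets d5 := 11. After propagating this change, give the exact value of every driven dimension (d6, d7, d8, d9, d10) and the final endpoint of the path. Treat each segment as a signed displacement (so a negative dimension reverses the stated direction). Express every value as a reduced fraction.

Apply edit: d5 := 11
  d6 = d5/2 = 11/2
  d7 = d4 + d5 = 14
  d8 = d1 - d4*4 = -3
  d9 = d5 + d4/5 = 58/5
  d10 = d2*2 - d8 = 18
Walk from origin (0, 0):
  seg 1: left by d6 = 11/2 → (-11/2, 0)
  seg 2: up by d4 = 3 → (-11/2, 3)
  seg 3: up by d8 = -3 → (-11/2, 0)
  seg 4: left by d4 = 3 → (-17/2, 0)
  seg 5: up by d1 = 9 → (-17/2, 9)
  seg 6: left by d9 = 58/5 → (-201/10, 9)
  seg 7: up by d10 = 18 → (-201/10, 27)
  seg 8: down by d1 = 9 → (-201/10, 18)

d6 = 11/2
d7 = 14
d8 = -3
d9 = 58/5
d10 = 18
endpoint = (-201/10, 18)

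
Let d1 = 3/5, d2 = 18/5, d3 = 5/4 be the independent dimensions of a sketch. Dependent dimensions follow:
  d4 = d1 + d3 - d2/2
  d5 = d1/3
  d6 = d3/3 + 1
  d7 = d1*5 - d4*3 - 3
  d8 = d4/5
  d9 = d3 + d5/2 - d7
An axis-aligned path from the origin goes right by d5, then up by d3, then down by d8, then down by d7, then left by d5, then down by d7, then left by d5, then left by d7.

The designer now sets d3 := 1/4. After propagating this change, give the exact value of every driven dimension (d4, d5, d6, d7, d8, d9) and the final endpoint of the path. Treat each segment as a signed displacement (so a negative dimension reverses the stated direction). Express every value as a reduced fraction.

Apply edit: d3 := 1/4
  d4 = d1 + d3 - d2/2 = -19/20
  d5 = d1/3 = 1/5
  d6 = d3/3 + 1 = 13/12
  d7 = d1*5 - d4*3 - 3 = 57/20
  d8 = d4/5 = -19/100
  d9 = d3 + d5/2 - d7 = -5/2
Walk from origin (0, 0):
  seg 1: right by d5 = 1/5 → (1/5, 0)
  seg 2: up by d3 = 1/4 → (1/5, 1/4)
  seg 3: down by d8 = -19/100 → (1/5, 11/25)
  seg 4: down by d7 = 57/20 → (1/5, -241/100)
  seg 5: left by d5 = 1/5 → (0, -241/100)
  seg 6: down by d7 = 57/20 → (0, -263/50)
  seg 7: left by d5 = 1/5 → (-1/5, -263/50)
  seg 8: left by d7 = 57/20 → (-61/20, -263/50)

d4 = -19/20
d5 = 1/5
d6 = 13/12
d7 = 57/20
d8 = -19/100
d9 = -5/2
endpoint = (-61/20, -263/50)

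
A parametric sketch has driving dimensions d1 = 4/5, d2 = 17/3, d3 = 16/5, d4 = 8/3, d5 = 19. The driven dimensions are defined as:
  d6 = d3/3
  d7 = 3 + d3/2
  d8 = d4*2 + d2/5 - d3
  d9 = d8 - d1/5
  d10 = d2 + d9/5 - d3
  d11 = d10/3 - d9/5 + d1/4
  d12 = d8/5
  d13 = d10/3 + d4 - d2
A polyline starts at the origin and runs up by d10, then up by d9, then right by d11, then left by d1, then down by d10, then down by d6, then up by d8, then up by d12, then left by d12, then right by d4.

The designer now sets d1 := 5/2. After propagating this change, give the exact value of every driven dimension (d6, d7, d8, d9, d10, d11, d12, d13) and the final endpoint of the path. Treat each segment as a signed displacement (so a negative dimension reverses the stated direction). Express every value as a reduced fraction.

Apply edit: d1 := 5/2
  d6 = d3/3 = 16/15
  d7 = 3 + d3/2 = 23/5
  d8 = d4*2 + d2/5 - d3 = 49/15
  d9 = d8 - d1/5 = 83/30
  d10 = d2 + d9/5 - d3 = 151/50
  d11 = d10/3 - d9/5 + d1/4 = 647/600
  d12 = d8/5 = 49/75
  d13 = d10/3 + d4 - d2 = -299/150
Walk from origin (0, 0):
  seg 1: up by d10 = 151/50 → (0, 151/50)
  seg 2: up by d9 = 83/30 → (0, 434/75)
  seg 3: right by d11 = 647/600 → (647/600, 434/75)
  seg 4: left by d1 = 5/2 → (-853/600, 434/75)
  seg 5: down by d10 = 151/50 → (-853/600, 83/30)
  seg 6: down by d6 = 16/15 → (-853/600, 17/10)
  seg 7: up by d8 = 49/15 → (-853/600, 149/30)
  seg 8: up by d12 = 49/75 → (-853/600, 281/50)
  seg 9: left by d12 = 49/75 → (-83/40, 281/50)
  seg 10: right by d4 = 8/3 → (71/120, 281/50)

d6 = 16/15
d7 = 23/5
d8 = 49/15
d9 = 83/30
d10 = 151/50
d11 = 647/600
d12 = 49/75
d13 = -299/150
endpoint = (71/120, 281/50)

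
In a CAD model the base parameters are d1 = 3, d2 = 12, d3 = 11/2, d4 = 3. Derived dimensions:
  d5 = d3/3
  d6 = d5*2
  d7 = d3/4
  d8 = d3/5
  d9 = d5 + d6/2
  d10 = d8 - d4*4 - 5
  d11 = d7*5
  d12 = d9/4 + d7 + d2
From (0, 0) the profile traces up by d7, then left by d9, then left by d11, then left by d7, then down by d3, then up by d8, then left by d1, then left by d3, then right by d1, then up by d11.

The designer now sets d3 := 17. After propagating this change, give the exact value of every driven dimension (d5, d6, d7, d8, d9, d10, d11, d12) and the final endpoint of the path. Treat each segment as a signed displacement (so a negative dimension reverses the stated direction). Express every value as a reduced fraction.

Apply edit: d3 := 17
  d5 = d3/3 = 17/3
  d6 = d5*2 = 34/3
  d7 = d3/4 = 17/4
  d8 = d3/5 = 17/5
  d9 = d5 + d6/2 = 34/3
  d10 = d8 - d4*4 - 5 = -68/5
  d11 = d7*5 = 85/4
  d12 = d9/4 + d7 + d2 = 229/12
Walk from origin (0, 0):
  seg 1: up by d7 = 17/4 → (0, 17/4)
  seg 2: left by d9 = 34/3 → (-34/3, 17/4)
  seg 3: left by d11 = 85/4 → (-391/12, 17/4)
  seg 4: left by d7 = 17/4 → (-221/6, 17/4)
  seg 5: down by d3 = 17 → (-221/6, -51/4)
  seg 6: up by d8 = 17/5 → (-221/6, -187/20)
  seg 7: left by d1 = 3 → (-239/6, -187/20)
  seg 8: left by d3 = 17 → (-341/6, -187/20)
  seg 9: right by d1 = 3 → (-323/6, -187/20)
  seg 10: up by d11 = 85/4 → (-323/6, 119/10)

d5 = 17/3
d6 = 34/3
d7 = 17/4
d8 = 17/5
d9 = 34/3
d10 = -68/5
d11 = 85/4
d12 = 229/12
endpoint = (-323/6, 119/10)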